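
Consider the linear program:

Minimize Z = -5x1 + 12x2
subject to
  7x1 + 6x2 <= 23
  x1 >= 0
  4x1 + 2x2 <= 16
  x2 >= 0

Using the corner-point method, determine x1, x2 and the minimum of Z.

x1 = 23/7, x2 = 0, minimum Z = -115/7

Extreme points and Z = -5x1 + 12x2:
  (0, 23/6) → Z = 46
  (23/7, 0) → Z = -115/7
  (0, 0) → Z = 0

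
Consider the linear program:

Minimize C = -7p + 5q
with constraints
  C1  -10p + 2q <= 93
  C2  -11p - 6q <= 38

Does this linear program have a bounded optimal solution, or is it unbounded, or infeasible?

From the feasible point (-317/41, 643/82), moving in the direction (6, -11) keeps every constraint satisfied while C decreases without bound.

unbounded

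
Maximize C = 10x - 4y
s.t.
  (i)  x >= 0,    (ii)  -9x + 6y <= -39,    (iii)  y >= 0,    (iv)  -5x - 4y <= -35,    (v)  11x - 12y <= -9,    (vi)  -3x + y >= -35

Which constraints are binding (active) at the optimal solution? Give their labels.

(v) and (vi)

Corner points and C = 10x - 4y:
  (87/7, 85/7) → C = 530/7
  (19, 22) → C = 102
  (429/25, 412/25) → C = 2642/25

The maximum is at (429/25, 412/25). Substituting into each constraint, equality holds for (v) and (vi); the remaining constraints have slack.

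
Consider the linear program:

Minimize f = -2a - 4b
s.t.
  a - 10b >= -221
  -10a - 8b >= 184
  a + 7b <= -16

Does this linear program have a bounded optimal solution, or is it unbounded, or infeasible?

Corner points and f = -2a - 4b:
  (-1707/17, 205/17) → f = 2594/17
  (-580/31, 12/31) → f = 1112/31
The feasible region has finitely many vertices and no improving ray; the minimum is 1112/31 at (-580/31, 12/31).

bounded optimum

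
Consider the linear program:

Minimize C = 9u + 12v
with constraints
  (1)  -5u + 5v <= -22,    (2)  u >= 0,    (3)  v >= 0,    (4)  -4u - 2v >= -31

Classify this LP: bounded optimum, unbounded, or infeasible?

bounded optimum

Extreme points and C = 9u + 12v:
  (22/5, 0) → C = 198/5
  (199/30, 67/30) → C = 173/2
  (31/4, 0) → C = 279/4
The feasible region has finitely many vertices and no improving ray; the minimum is 198/5 at (22/5, 0).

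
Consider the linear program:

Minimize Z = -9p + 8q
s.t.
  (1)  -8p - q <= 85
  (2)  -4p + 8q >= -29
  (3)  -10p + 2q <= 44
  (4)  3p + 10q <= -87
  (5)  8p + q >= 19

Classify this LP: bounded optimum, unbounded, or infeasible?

The boundaries -4p + 8q = -29 and 8p + q = 19 meet at (181/68, -39/17), but that point violates 3p + 10q ≤ -87. Every candidate vertex is excluded by some other constraint, so the feasible region is empty.

infeasible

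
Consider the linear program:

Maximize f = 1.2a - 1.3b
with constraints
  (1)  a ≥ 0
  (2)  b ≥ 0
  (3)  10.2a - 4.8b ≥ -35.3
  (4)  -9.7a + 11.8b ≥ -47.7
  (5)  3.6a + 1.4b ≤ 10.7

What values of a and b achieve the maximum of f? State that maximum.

a = 107/36, b = 0, maximum f = 107/30

At the optimal vertex, b = 0 and 3.6a + 1.4b = 10.7.
Solving simultaneously gives a = 107/36, b = 0.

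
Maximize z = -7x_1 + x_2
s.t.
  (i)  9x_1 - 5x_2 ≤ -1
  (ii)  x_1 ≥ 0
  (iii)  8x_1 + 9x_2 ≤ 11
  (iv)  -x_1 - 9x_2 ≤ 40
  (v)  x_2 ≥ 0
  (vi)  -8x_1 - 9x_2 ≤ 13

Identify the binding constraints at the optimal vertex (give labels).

Vertices and z = -7x_1 + x_2:
  (0, 1/5) → z = 1/5
  (46/121, 107/121) → z = -215/121
  (0, 11/9) → z = 11/9

The maximum is at (0, 11/9). Substituting into each constraint, equality holds for (ii) and (iii); the remaining constraints have slack.

(ii) and (iii)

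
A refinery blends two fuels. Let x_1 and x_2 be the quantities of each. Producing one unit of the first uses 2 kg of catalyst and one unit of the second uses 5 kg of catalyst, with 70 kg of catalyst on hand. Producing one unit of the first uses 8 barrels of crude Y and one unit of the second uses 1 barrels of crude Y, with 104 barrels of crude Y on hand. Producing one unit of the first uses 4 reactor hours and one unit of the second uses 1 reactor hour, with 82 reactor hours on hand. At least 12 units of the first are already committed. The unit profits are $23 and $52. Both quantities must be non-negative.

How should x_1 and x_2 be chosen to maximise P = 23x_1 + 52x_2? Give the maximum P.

x_1 = 12, x_2 = 8, maximum P = 692

Corner points and P = 23x_1 + 52x_2:
  (13, 0) → P = 299
  (12, 0) → P = 276
  (12, 8) → P = 692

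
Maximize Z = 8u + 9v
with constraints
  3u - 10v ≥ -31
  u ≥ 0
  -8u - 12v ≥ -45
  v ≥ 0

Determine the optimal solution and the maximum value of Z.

u = 45/8, v = 0, maximum Z = 45

Vertices and Z = 8u + 9v:
  (0, 31/10) → Z = 279/10
  (39/58, 383/116) → Z = 4071/116
  (0, 0) → Z = 0
  (45/8, 0) → Z = 45

At the optimal vertex, -8u - 12v = -45 and v = 0.
Solving simultaneously gives u = 45/8, v = 0.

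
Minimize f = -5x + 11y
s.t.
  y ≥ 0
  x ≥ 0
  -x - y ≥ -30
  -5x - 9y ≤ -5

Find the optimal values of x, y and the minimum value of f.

x = 30, y = 0, minimum f = -150

Vertices and f = -5x + 11y:
  (30, 0) → f = -150
  (1, 0) → f = -5
  (0, 30) → f = 330
  (0, 5/9) → f = 55/9

The optimum lies where y = 0 and -x - y = -30.
Solving simultaneously gives x = 30, y = 0.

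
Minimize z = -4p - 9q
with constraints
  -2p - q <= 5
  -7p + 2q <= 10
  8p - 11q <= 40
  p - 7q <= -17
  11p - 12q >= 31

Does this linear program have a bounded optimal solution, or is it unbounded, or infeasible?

unbounded

From the feasible point (467/45, 176/45), moving in the direction (12, 11) keeps every constraint satisfied while z decreases without bound.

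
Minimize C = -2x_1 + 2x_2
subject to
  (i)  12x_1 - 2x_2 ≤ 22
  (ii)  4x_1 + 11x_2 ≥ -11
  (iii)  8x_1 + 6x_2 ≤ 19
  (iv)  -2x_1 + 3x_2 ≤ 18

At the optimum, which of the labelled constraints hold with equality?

Vertices and C = -2x_1 + 2x_2:
  (11/7, -11/7) → C = -44/7
  (85/44, 13/22) → C = -59/22
  (-231/34, 25/17) → C = 281/17
  (-17/12, 91/18) → C = 233/18

The minimum is at (11/7, -11/7). Substituting into each constraint, equality holds for (i) and (ii); the remaining constraints have slack.

(i) and (ii)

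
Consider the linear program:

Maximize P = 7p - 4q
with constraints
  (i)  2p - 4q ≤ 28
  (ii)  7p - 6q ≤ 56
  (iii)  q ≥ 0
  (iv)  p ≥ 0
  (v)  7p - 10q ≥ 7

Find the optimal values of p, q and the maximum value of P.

At the optimal vertex, 7p - 6q = 56 and 7p - 10q = 7.
Solving simultaneously gives p = 37/2, q = 49/4.

p = 37/2, q = 49/4, maximum P = 161/2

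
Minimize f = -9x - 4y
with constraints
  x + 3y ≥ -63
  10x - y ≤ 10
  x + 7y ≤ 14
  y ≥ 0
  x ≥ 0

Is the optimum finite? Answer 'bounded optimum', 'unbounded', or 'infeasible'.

Corner points and f = -9x - 4y:
  (84/71, 130/71) → f = -1276/71
  (1, 0) → f = -9
  (0, 2) → f = -8
  (0, 0) → f = 0
The feasible region has finitely many vertices and no improving ray; the minimum is -1276/71 at (84/71, 130/71).

bounded optimum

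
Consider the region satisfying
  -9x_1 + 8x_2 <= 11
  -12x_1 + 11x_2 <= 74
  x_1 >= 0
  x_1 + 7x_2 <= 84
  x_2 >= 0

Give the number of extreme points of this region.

Of the 10 pairwise boundary intersections, those satisfying every inequality are:
  (0, 11/8)
  (595/71, 767/71)
  (0, 0)
  (84, 0)

4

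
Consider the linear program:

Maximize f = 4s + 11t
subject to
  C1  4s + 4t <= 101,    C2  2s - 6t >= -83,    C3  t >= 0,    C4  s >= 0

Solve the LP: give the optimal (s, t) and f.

The binding constraints are 4s + 4t = 101 and 2s - 6t = -83.
Solving simultaneously gives s = 137/16, t = 267/16.

s = 137/16, t = 267/16, maximum f = 3485/16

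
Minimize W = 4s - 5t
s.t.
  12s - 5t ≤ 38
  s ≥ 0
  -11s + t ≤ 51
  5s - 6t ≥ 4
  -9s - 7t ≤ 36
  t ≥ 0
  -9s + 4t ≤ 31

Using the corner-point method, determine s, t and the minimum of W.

s = 208/47, t = 142/47, minimum W = 122/47

Corner points and W = 4s - 5t:
  (208/47, 142/47) → W = 122/47
  (19/6, 0) → W = 38/3
  (4/5, 0) → W = 16/5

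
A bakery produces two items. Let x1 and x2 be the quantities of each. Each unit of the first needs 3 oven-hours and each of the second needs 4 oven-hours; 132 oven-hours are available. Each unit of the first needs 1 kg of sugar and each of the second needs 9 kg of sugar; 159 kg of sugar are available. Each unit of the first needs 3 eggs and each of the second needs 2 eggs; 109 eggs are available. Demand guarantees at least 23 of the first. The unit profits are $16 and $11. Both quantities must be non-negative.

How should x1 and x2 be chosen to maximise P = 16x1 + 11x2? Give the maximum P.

Vertices and P = 16x1 + 11x2:
  (109/3, 0) → P = 1744/3
  (23, 0) → P = 368
  (24, 15) → P = 549
  (86/3, 23/2) → P = 3511/6
  (23, 136/9) → P = 4808/9

The binding constraints are 3x1 + 4x2 = 132 and 3x1 + 2x2 = 109.
Solving simultaneously gives x1 = 86/3, x2 = 23/2.

x1 = 86/3, x2 = 23/2, maximum P = 3511/6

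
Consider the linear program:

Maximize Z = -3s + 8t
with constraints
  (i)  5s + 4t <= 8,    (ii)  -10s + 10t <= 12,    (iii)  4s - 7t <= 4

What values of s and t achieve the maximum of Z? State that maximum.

s = 16/45, t = 14/9, maximum Z = 512/45

Feasible corners and Z = -3s + 8t:
  (16/45, 14/9) → Z = 512/45
  (24/17, 4/17) → Z = -40/17
  (-62/15, -44/15) → Z = -166/15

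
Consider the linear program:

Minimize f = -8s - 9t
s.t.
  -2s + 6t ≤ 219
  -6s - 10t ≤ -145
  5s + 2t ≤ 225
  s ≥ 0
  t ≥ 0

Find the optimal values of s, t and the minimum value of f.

s = 456/17, t = 1545/34, minimum f = -21201/34

Extreme points and f = -8s - 9t:
  (456/17, 1545/34) → f = -21201/34
  (0, 73/2) → f = -657/2
  (0, 29/2) → f = -261/2
  (145/6, 0) → f = -580/3
  (45, 0) → f = -360

At the optimal vertex, -2s + 6t = 219 and 5s + 2t = 225.
Solving simultaneously gives s = 456/17, t = 1545/34.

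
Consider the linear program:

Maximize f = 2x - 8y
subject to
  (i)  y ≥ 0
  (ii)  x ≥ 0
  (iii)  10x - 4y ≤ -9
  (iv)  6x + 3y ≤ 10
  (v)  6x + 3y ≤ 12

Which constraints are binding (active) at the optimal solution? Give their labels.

(ii) and (iii)

Vertices and f = 2x - 8y:
  (0, 9/4) → f = -18
  (0, 10/3) → f = -80/3
  (13/54, 77/27) → f = -67/3

The maximum is at (0, 9/4). Substituting into each constraint, equality holds for (ii) and (iii); the remaining constraints have slack.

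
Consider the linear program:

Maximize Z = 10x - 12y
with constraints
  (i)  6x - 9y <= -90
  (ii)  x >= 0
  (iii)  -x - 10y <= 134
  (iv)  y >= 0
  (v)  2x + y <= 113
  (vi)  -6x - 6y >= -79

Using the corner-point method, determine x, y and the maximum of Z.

At the optimal vertex, 6x - 9y = -90 and -6x - 6y = -79.
Solving simultaneously gives x = 19/10, y = 169/15.

x = 19/10, y = 169/15, maximum Z = -581/5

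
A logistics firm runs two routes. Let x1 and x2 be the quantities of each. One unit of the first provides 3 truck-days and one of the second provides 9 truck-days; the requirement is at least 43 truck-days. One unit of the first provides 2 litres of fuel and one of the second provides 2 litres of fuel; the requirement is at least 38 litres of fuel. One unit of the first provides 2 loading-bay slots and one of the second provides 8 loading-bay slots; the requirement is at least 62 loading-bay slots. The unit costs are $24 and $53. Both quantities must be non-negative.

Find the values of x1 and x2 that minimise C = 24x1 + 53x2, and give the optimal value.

x1 = 15, x2 = 4, minimum C = 572

Extreme points and C = 24x1 + 53x2:
  (0, 19) → C = 1007
  (31, 0) → C = 744
  (15, 4) → C = 572
The feasible region is unbounded (it extends along (0, 1), (1, 0)), but C strictly increases along every unbounded feasible direction, so there is no improving ray and the minimum is attained at a vertex.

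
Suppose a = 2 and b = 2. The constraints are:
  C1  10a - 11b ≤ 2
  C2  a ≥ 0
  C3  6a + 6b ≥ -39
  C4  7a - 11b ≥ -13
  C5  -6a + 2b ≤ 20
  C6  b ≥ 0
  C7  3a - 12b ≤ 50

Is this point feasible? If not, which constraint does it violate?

feasible

C1: -2 ≤ 2 ✓
C2: 2 ≥ 0 ✓
C3: 24 ≥ -39 ✓
C4: -8 ≥ -13 ✓
C5: -8 ≤ 20 ✓
C6: 2 ≥ 0 ✓
C7: -18 ≤ 50 ✓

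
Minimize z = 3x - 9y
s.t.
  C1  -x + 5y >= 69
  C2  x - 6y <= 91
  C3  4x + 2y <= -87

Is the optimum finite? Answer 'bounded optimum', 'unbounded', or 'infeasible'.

unbounded

From the feasible point (-869, -160), moving in the direction (-2, 4) keeps every constraint satisfied while z decreases without bound.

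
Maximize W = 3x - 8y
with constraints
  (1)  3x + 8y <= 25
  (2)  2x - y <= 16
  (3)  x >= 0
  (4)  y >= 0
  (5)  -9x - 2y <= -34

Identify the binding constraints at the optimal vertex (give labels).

(2) and (4)

Vertices and W = 3x - 8y:
  (153/19, 2/19) → W = 443/19
  (37/11, 41/22) → W = -53/11
  (8, 0) → W = 24
  (34/9, 0) → W = 34/3

The maximum is at (8, 0). Substituting into each constraint, equality holds for (2) and (4); the remaining constraints have slack.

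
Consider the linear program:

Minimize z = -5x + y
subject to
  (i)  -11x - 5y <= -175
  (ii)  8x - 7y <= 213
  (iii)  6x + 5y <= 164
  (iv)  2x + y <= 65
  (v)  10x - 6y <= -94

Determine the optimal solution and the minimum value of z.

x = 257/43, y = 1102/43, minimum z = -183/43

Feasible corners and z = -5x + y:
  (11/5, 754/25) → z = 479/25
  (5, 24) → z = -1
  (257/43, 1102/43) → z = -183/43

At the optimal vertex, 6x + 5y = 164 and 10x - 6y = -94.
Solving simultaneously gives x = 257/43, y = 1102/43.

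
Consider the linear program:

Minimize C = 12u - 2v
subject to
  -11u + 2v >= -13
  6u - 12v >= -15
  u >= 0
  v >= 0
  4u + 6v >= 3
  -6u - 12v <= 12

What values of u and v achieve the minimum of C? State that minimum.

u = 0, v = 5/4, minimum C = -5/2

Corner points and C = 12u - 2v:
  (31/20, 81/40) → C = 291/20
  (13/11, 0) → C = 156/11
  (0, 5/4) → C = -5/2
  (0, 1/2) → C = -1
  (3/4, 0) → C = 9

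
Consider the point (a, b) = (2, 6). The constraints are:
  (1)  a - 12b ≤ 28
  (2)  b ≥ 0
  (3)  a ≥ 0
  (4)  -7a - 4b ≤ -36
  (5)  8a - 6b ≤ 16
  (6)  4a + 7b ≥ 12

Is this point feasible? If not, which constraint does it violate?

(1): -70 ≤ 28 ✓
(2): 6 ≥ 0 ✓
(3): 2 ≥ 0 ✓
(4): -38 ≤ -36 ✓
(5): -20 ≤ 16 ✓
(6): 50 ≥ 12 ✓

feasible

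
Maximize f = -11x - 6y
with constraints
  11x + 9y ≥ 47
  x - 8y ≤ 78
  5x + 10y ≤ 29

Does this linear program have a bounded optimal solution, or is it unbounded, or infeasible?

Vertices and f = -11x - 6y:
  (1078/97, -811/97) → f = -6992/97
  (209/65, 84/65) → f = -2803/65
  (506/25, -361/50) → f = -4483/25
The feasible region has finitely many vertices and no improving ray; the maximum is -2803/65 at (209/65, 84/65).

bounded optimum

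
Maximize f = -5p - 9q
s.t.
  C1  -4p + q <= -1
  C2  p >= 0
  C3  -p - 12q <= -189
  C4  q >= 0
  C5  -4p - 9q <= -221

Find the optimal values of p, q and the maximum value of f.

Vertices and f = -5p - 9q:
  (23/4, 22) → f = -907/4
  (189, 0) → f = -945
  (317/13, 535/39) → f = -3190/13
The feasible region is unbounded (it extends along (1, 4), (1, 0)), but f strictly decreases along every unbounded feasible direction, so there is no improving ray and the maximum is attained at a vertex.

The binding constraints are -4p + q = -1 and -4p - 9q = -221.
Solving simultaneously gives p = 23/4, q = 22.

p = 23/4, q = 22, maximum f = -907/4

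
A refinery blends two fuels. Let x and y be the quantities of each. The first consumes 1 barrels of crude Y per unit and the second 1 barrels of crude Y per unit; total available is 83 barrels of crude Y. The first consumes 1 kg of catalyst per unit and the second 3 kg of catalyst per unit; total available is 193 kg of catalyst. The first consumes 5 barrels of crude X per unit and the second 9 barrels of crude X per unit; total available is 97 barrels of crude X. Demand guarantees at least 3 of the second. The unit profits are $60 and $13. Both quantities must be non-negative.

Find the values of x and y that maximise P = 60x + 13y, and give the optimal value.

Vertices and P = 60x + 13y:
  (0, 97/9) → P = 1261/9
  (0, 3) → P = 39
  (14, 3) → P = 879

x = 14, y = 3, maximum P = 879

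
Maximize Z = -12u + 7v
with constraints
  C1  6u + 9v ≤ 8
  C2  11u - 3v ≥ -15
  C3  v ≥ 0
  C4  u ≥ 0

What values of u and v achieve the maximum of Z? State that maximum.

Feasible corners and Z = -12u + 7v:
  (4/3, 0) → Z = -16
  (0, 8/9) → Z = 56/9
  (0, 0) → Z = 0

The binding constraints are 6u + 9v = 8 and u = 0.
Solving simultaneously gives u = 0, v = 8/9.

u = 0, v = 8/9, maximum Z = 56/9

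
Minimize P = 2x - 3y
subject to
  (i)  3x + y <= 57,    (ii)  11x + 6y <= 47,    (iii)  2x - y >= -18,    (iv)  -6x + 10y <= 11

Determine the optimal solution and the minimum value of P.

Extreme points and P = 2x - 3y:
  (295/7, -486/7) → P = 2048/7
  (202/73, 403/146) → P = -401/146
  (-169/14, -43/7) → P = -40/7
The feasible region is unbounded (it extends along (-1, -2), (1, -3)), but P strictly increases along every unbounded feasible direction, so there is no improving ray and the minimum is attained at a vertex.

At the optimal vertex, 2x - y = -18 and -6x + 10y = 11.
Solving simultaneously gives x = -169/14, y = -43/7.

x = -169/14, y = -43/7, minimum P = -40/7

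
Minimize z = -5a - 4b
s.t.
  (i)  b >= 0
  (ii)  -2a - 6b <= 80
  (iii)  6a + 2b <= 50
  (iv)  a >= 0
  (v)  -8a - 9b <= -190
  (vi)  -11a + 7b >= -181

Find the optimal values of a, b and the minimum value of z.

a = 0, b = 25, minimum z = -100

Corner points and z = -5a - 4b:
  (0, 25) → z = -100
  (35/19, 370/19) → z = -1655/19
  (0, 190/9) → z = -760/9

At the optimal vertex, 6a + 2b = 50 and a = 0.
Solving simultaneously gives a = 0, b = 25.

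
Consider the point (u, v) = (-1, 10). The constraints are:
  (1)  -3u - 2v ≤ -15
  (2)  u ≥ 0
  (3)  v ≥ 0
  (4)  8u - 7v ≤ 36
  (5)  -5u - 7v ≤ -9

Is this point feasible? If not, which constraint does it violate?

Constraint (2): u = -1, which is not ≥ 0. All other constraints are satisfied.

not feasible — violates (2)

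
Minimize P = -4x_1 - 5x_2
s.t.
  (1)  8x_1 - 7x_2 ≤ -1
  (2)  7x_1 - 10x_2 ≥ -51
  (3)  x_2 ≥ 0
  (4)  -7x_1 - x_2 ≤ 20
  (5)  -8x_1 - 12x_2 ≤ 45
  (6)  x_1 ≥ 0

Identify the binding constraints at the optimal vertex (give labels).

Vertices and P = -4x_1 - 5x_2:
  (347/31, 401/31) → P = -3393/31
  (0, 1/7) → P = -5/7
  (0, 51/10) → P = -51/2

The minimum is at (347/31, 401/31). Substituting into each constraint, equality holds for (1) and (2); the remaining constraints have slack.

(1) and (2)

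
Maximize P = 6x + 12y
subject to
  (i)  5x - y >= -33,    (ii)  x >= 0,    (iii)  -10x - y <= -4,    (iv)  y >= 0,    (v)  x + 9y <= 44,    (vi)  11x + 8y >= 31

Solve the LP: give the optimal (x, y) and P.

Corner points and P = 6x + 12y:
  (0, 4) → P = 48
  (0, 44/9) → P = 176/3
  (1/69, 266/69) → P = 1066/23
  (44, 0) → P = 264
  (31/11, 0) → P = 186/11

The optimum lies where y = 0 and x + 9y = 44.
Solving simultaneously gives x = 44, y = 0.

x = 44, y = 0, maximum P = 264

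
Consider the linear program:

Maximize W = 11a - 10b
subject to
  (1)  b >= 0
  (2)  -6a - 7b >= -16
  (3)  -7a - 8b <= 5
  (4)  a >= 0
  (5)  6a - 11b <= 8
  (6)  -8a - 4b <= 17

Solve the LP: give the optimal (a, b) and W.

Feasible corners and W = 11a - 10b:
  (0, 0) → W = 0
  (4/3, 0) → W = 44/3
  (0, 16/7) → W = -160/7
  (58/27, 4/9) → W = 518/27

a = 58/27, b = 4/9, maximum W = 518/27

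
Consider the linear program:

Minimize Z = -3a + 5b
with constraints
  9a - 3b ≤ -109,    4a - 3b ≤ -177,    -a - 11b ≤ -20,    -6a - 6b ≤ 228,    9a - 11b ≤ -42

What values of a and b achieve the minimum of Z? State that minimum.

The feasible region is unbounded (it extends along (1, 3), (-1, 1)), but Z strictly increases along every unbounded feasible direction, so there is no improving ray and the minimum is attained at a vertex.

The binding constraints are 4a - 3b = -177 and -a - 11b = -20.
Solving simultaneously gives a = -1887/47, b = 257/47.

a = -1887/47, b = 257/47, minimum Z = 6946/47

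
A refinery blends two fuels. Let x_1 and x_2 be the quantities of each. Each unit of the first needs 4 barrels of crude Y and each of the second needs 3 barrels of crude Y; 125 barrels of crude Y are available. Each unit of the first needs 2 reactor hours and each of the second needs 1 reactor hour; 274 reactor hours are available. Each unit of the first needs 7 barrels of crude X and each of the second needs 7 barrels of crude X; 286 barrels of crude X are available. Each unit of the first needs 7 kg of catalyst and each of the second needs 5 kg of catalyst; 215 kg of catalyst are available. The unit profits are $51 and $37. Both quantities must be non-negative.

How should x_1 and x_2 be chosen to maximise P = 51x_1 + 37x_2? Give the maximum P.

Extreme points and P = 51x_1 + 37x_2:
  (0, 0) → P = 0
  (0, 286/7) → P = 10582/7
  (215/7, 0) → P = 10965/7
  (17/7, 269/7) → P = 10820/7
  (20, 15) → P = 1575

At the optimal vertex, 4x_1 + 3x_2 = 125 and 7x_1 + 5x_2 = 215.
Solving simultaneously gives x_1 = 20, x_2 = 15.

x_1 = 20, x_2 = 15, maximum P = 1575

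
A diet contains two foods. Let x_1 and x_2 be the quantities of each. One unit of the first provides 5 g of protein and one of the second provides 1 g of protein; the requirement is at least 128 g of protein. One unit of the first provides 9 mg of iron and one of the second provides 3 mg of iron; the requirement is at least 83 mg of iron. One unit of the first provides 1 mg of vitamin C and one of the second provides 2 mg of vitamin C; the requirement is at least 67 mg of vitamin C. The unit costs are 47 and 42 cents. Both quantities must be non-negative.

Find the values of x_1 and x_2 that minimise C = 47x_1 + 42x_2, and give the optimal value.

Feasible corners and C = 47x_1 + 42x_2:
  (0, 128) → C = 5376
  (67, 0) → C = 3149
  (21, 23) → C = 1953
The feasible region is unbounded (it extends along (0, 1), (1, 0)), but C strictly increases along every unbounded feasible direction, so there is no improving ray and the minimum is attained at a vertex.

The optimum lies where 5x_1 + x_2 = 128 and x_1 + 2x_2 = 67.
Solving simultaneously gives x_1 = 21, x_2 = 23.

x_1 = 21, x_2 = 23, minimum C = 1953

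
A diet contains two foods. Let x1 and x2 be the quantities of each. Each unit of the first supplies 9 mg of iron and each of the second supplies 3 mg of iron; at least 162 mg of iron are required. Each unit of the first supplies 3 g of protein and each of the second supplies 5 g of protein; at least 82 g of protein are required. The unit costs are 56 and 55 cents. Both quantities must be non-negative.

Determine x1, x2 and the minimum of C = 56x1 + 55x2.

x1 = 47/3, x2 = 7, minimum C = 3787/3

Vertices and C = 56x1 + 55x2:
  (0, 54) → C = 2970
  (82/3, 0) → C = 4592/3
  (47/3, 7) → C = 3787/3
The feasible region is unbounded (it extends along (0, 1), (1, 0)), but C strictly increases along every unbounded feasible direction, so there is no improving ray and the minimum is attained at a vertex.

At the optimal vertex, 9x1 + 3x2 = 162 and 3x1 + 5x2 = 82.
Solving simultaneously gives x1 = 47/3, x2 = 7.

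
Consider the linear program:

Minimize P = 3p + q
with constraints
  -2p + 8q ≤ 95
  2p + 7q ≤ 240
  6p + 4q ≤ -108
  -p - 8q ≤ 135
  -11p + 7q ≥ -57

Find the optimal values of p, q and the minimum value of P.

Vertices and P = 3p + q:
  (-311/14, 177/28) → P = -1689/28
  (-230/3, -175/24) → P = -5695/24
  (-81/11, -351/22) → P = -837/22

p = -230/3, q = -175/24, minimum P = -5695/24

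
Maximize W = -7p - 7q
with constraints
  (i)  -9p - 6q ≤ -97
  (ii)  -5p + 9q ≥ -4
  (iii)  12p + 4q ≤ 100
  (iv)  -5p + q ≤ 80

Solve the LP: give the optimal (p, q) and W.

p = 53/9, q = 22/3, maximum W = -833/9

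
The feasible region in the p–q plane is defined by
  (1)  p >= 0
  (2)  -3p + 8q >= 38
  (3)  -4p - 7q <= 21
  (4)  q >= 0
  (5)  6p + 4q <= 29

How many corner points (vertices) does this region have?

Pairwise boundary intersections that survive every other constraint:
  (0, 19/4)
  (0, 29/4)
  (4/3, 21/4)

3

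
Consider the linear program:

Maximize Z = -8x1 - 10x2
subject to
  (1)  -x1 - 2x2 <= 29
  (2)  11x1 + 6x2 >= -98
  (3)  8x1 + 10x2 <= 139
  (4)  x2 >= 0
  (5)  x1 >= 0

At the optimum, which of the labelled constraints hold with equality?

(4) and (5)

Corner points and Z = -8x1 - 10x2:
  (139/8, 0) → Z = -139
  (0, 139/10) → Z = -139
  (0, 0) → Z = 0

The maximum is at (0, 0). Substituting into each constraint, equality holds for (4) and (5); the remaining constraints have slack.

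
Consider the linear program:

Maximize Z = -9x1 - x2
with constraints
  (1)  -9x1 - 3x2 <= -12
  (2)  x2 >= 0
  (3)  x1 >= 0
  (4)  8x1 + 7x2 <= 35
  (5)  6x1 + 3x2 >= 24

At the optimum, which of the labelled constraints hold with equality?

Extreme points and Z = -9x1 - x2:
  (35/8, 0) → Z = -315/8
  (4, 0) → Z = -36
  (7/2, 1) → Z = -65/2

The maximum is at (7/2, 1). Substituting into each constraint, equality holds for (4) and (5); the remaining constraints have slack.

(4) and (5)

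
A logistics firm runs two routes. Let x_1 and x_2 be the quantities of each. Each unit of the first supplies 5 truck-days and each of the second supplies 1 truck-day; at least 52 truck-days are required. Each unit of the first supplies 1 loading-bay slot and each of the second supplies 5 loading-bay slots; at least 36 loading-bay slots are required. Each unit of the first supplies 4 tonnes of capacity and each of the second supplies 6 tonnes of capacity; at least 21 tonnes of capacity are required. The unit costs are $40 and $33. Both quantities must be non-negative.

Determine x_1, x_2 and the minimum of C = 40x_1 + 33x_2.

x_1 = 28/3, x_2 = 16/3, minimum C = 1648/3

Extreme points and C = 40x_1 + 33x_2:
  (0, 52) → C = 1716
  (36, 0) → C = 1440
  (28/3, 16/3) → C = 1648/3
The feasible region is unbounded (it extends along (0, 1), (1, 0)), but C strictly increases along every unbounded feasible direction, so there is no improving ray and the minimum is attained at a vertex.

The binding constraints are 5x_1 + x_2 = 52 and x_1 + 5x_2 = 36.
Solving simultaneously gives x_1 = 28/3, x_2 = 16/3.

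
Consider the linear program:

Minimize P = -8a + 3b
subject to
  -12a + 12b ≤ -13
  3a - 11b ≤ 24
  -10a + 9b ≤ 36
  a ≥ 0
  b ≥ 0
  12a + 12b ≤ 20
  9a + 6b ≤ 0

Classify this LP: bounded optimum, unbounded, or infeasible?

The boundaries -12a + 12b = -13 and a = 0 meet at (0, -13/12), but that point violates b ≥ 0. Every candidate vertex is excluded by some other constraint, so the feasible region is empty.

infeasible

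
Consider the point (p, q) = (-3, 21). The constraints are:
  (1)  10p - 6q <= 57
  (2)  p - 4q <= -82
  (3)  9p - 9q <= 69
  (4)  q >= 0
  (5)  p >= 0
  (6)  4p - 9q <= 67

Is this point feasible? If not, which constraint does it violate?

Constraint (5): p = -3, which is not ≥ 0. All other constraints are satisfied.

not feasible — violates (5)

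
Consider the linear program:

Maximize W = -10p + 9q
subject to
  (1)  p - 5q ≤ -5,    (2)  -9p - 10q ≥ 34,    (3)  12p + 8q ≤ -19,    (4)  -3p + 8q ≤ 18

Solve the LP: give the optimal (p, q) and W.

p = -50/7, q = -3/7, maximum W = 473/7

Extreme points and W = -10p + 9q:
  (-4, 1/5) → W = 209/5
  (-50/7, -3/7) → W = 473/7
  (-226/51, 10/17) → W = 2530/51

The optimum lies where p - 5q = -5 and -3p + 8q = 18.
Solving simultaneously gives p = -50/7, q = -3/7.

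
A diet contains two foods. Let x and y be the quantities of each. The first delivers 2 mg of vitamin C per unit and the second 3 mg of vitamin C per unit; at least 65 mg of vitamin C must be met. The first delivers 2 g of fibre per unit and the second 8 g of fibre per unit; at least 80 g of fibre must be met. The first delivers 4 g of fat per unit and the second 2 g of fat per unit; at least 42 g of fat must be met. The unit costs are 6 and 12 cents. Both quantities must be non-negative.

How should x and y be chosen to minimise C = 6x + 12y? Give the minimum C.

x = 28, y = 3, minimum C = 204

Corner points and C = 6x + 12y:
  (0, 65/3) → C = 260
  (40, 0) → C = 240
  (28, 3) → C = 204
The feasible region is unbounded (it extends along (0, 1), (1, 0)), but C strictly increases along every unbounded feasible direction, so there is no improving ray and the minimum is attained at a vertex.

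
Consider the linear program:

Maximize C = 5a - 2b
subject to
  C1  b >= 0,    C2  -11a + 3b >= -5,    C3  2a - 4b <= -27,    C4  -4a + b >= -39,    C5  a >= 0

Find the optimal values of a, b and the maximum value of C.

Extreme points and C = 5a - 2b:
  (101/38, 307/38) → C = -109/38
  (112, 409) → C = -258
  (0, 27/4) → C = -27/2
The feasible region is unbounded (it extends along (0, 1), (1, 4)), but C strictly decreases along every unbounded feasible direction, so there is no improving ray and the maximum is attained at a vertex.

a = 101/38, b = 307/38, maximum C = -109/38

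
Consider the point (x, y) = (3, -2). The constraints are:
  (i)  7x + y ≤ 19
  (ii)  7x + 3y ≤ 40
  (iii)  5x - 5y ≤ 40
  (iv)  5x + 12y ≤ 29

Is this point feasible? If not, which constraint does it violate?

(i): 19 ≤ 19 ✓
(ii): 15 ≤ 40 ✓
(iii): 25 ≤ 40 ✓
(iv): -9 ≤ 29 ✓

feasible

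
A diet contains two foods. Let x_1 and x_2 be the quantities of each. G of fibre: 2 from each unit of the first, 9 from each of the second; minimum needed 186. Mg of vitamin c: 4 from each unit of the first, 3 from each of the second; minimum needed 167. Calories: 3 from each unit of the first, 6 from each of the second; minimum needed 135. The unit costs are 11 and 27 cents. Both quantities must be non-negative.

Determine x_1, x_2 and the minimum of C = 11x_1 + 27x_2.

The feasible region is unbounded (it extends along (0, 1), (1, 0)), but C strictly increases along every unbounded feasible direction, so there is no improving ray and the minimum is attained at a vertex.

x_1 = 63/2, x_2 = 41/3, minimum C = 1431/2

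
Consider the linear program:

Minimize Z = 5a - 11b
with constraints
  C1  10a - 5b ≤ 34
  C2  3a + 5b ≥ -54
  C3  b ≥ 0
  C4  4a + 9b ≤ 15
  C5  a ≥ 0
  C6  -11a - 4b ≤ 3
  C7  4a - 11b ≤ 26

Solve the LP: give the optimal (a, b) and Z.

Extreme points and Z = 5a - 11b:
  (17/5, 0) → Z = 17
  (381/110, 7/55) → Z = 1751/110
  (0, 0) → Z = 0
  (0, 5/3) → Z = -55/3

The optimum lies where 4a + 9b = 15 and a = 0.
Solving simultaneously gives a = 0, b = 5/3.

a = 0, b = 5/3, minimum Z = -55/3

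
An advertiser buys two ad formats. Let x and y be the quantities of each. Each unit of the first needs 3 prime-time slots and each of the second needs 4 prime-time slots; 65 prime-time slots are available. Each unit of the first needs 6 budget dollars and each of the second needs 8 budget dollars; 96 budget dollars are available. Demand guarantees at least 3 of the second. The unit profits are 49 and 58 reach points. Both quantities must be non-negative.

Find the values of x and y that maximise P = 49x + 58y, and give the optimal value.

x = 12, y = 3, maximum P = 762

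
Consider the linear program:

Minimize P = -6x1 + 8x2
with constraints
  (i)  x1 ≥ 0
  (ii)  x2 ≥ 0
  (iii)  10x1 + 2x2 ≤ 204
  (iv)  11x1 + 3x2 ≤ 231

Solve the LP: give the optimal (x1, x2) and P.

x1 = 102/5, x2 = 0, minimum P = -612/5

Corner points and P = -6x1 + 8x2:
  (0, 0) → P = 0
  (0, 77) → P = 616
  (102/5, 0) → P = -612/5
  (75/4, 33/4) → P = -93/2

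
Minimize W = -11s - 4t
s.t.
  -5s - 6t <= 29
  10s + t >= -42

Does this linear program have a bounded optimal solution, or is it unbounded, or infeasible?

unbounded

From the feasible point (-223/55, -16/11), moving in the direction (6, -5) keeps every constraint satisfied while W decreases without bound.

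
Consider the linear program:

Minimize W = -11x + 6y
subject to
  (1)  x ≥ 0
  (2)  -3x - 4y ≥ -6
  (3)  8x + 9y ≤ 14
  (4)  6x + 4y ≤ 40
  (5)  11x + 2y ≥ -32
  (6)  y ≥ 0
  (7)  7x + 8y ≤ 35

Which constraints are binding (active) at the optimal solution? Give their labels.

Vertices and W = -11x + 6y:
  (0, 3/2) → W = 9
  (0, 0) → W = 0
  (2/5, 6/5) → W = 14/5
  (7/4, 0) → W = -77/4

The minimum is at (7/4, 0). Substituting into each constraint, equality holds for (3) and (6); the remaining constraints have slack.

(3) and (6)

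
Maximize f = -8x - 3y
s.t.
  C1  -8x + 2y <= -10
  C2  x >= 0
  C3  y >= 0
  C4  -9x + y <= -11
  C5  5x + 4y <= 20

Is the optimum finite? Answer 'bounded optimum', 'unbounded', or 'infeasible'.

bounded optimum

Corner points and f = -8x - 3y:
  (5/4, 0) → f = -10
  (40/21, 55/21) → f = -485/21
  (4, 0) → f = -32
The feasible region has finitely many vertices and no improving ray; the maximum is -10 at (5/4, 0).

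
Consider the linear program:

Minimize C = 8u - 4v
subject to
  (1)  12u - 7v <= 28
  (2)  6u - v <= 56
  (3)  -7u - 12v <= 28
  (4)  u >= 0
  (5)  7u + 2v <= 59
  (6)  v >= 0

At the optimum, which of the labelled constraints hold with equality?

(4) and (5)

Feasible corners and C = 8u - 4v:
  (469/73, 512/73) → C = 1704/73
  (7/3, 0) → C = 56/3
  (0, 59/2) → C = -118
  (0, 0) → C = 0

The minimum is at (0, 59/2). Substituting into each constraint, equality holds for (4) and (5); the remaining constraints have slack.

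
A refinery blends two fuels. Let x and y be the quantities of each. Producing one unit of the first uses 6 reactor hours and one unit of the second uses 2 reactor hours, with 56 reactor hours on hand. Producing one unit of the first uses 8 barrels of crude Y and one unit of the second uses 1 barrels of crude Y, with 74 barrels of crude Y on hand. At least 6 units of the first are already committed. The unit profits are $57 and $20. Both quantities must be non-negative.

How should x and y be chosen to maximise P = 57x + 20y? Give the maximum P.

x = 6, y = 10, maximum P = 542

Vertices and P = 57x + 20y:
  (37/4, 0) → P = 2109/4
  (6, 0) → P = 342
  (46/5, 2/5) → P = 2662/5
  (6, 10) → P = 542

The optimum lies where 6x + 2y = 56 and x = 6.
Solving simultaneously gives x = 6, y = 10.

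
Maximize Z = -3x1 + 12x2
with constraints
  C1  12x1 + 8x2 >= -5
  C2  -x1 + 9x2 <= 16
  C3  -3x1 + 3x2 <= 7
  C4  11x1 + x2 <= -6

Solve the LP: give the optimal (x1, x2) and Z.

x1 = -25/36, x2 = 59/36, maximum Z = 87/4

The optimum lies where -3x1 + 3x2 = 7 and 11x1 + x2 = -6.
Solving simultaneously gives x1 = -25/36, x2 = 59/36.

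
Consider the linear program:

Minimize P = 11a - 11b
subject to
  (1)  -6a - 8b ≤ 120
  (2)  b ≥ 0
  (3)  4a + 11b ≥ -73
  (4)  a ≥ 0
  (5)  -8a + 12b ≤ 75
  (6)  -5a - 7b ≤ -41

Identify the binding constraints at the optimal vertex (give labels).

(4) and (5)

Feasible corners and P = 11a - 11b:
  (41/5, 0) → P = 451/5
  (0, 25/4) → P = -275/4
  (0, 41/7) → P = -451/7
The feasible region is unbounded (it extends along (1, 0), (3, 2)), but P strictly increases along every unbounded feasible direction, so there is no improving ray and the minimum is attained at a vertex.

The minimum is at (0, 25/4). Substituting into each constraint, equality holds for (4) and (5); the remaining constraints have slack.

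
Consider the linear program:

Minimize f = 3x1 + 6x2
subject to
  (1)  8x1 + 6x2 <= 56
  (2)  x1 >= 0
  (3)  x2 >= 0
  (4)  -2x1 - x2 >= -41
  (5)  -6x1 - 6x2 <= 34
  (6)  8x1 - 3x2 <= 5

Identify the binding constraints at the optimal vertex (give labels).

Corner points and f = 3x1 + 6x2:
  (0, 28/3) → f = 56
  (11/4, 17/3) → f = 169/4
  (0, 0) → f = 0
  (5/8, 0) → f = 15/8

The minimum is at (0, 0). Substituting into each constraint, equality holds for (2) and (3); the remaining constraints have slack.

(2) and (3)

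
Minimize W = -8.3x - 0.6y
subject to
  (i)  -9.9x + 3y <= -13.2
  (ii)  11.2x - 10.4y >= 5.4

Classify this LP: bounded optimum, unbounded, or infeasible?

From the feasible point (1009/578, 1573/1156), moving in the direction (10.4, 11.2) keeps every constraint satisfied while W decreases without bound.

unbounded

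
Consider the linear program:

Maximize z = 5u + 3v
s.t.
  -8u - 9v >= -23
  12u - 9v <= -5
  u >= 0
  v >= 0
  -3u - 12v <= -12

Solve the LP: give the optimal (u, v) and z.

Corner points and z = 5u + 3v:
  (9/10, 79/45) → z = 293/30
  (0, 23/9) → z = 23/3
  (16/57, 53/57) → z = 239/57
  (0, 1) → z = 3

At the optimal vertex, -8u - 9v = -23 and 12u - 9v = -5.
Solving simultaneously gives u = 9/10, v = 79/45.

u = 9/10, v = 79/45, maximum z = 293/30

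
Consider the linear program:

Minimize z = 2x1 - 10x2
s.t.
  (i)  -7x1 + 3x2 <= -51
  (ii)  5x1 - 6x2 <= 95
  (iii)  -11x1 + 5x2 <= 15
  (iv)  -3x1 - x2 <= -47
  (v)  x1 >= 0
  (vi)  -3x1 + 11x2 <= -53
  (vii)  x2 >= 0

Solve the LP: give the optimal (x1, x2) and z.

x1 = 727/37, x2 = 20/37, minimum z = 1254/37

Vertices and z = 2x1 - 10x2:
  (727/37, 20/37) → z = 1254/37
  (19, 0) → z = 38
  (53/3, 0) → z = 106/3

At the optimal vertex, 5x1 - 6x2 = 95 and -3x1 + 11x2 = -53.
Solving simultaneously gives x1 = 727/37, x2 = 20/37.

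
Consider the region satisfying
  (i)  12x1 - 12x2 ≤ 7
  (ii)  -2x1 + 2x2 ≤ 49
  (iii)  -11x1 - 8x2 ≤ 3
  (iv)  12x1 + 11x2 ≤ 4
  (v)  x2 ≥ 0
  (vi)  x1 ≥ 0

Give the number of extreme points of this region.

3

Intersecting each pair of boundary lines and keeping only the points that satisfy every inequality leaves:
  (1/3, 0)
  (0, 4/11)
  (0, 0)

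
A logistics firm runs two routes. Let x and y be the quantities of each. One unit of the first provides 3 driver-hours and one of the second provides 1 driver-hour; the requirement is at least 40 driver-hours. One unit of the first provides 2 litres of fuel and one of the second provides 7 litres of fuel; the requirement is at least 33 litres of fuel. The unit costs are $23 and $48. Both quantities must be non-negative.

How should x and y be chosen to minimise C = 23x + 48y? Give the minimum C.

x = 13, y = 1, minimum C = 347

Feasible corners and C = 23x + 48y:
  (0, 40) → C = 1920
  (33/2, 0) → C = 759/2
  (13, 1) → C = 347
The feasible region is unbounded (it extends along (0, 1), (1, 0)), but C strictly increases along every unbounded feasible direction, so there is no improving ray and the minimum is attained at a vertex.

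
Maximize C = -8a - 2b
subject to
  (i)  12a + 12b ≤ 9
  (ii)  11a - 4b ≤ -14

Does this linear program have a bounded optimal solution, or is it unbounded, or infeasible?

unbounded

From the feasible point (-11/15, 89/60), moving in the direction (-4, -11) keeps every constraint satisfied while C increases without bound.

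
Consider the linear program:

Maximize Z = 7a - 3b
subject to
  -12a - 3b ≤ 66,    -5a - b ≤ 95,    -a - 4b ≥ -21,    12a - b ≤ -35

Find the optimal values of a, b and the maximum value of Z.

Extreme points and Z = 7a - 3b:
  (-109/15, 106/15) → Z = -1081/15
  (-57/16, -31/4) → Z = -27/16
  (-17/7, 41/7) → Z = -242/7

The optimum lies where -12a - 3b = 66 and 12a - b = -35.
Solving simultaneously gives a = -57/16, b = -31/4.

a = -57/16, b = -31/4, maximum Z = -27/16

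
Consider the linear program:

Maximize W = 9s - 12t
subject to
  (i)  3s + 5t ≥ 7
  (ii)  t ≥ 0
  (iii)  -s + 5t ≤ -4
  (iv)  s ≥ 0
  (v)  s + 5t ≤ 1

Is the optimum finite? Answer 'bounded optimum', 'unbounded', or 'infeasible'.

infeasible

The boundaries 3s + 5t = 7 and s + 5t = 1 meet at (3, -2/5), but that point violates t ≥ 0. Every candidate vertex is excluded by some other constraint, so the feasible region is empty.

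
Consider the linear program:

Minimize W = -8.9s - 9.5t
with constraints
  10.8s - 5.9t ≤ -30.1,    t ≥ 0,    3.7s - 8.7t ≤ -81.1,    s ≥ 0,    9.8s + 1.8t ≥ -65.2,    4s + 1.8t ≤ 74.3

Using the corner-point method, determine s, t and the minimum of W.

Corner points and W = -8.9s - 9.5t:
  (21662/7213, 76451/7213) → W = -9190763/72130
  (38419/4304, 23071/1076) → W = -12186271/43040
  (0, 811/87) → W = -15409/174
  (0, 743/18) → W = -14117/36

The optimum lies where s = 0 and 4s + 1.8t = 74.3.
Solving simultaneously gives s = 0, t = 743/18.

s = 0, t = 743/18, minimum W = -14117/36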